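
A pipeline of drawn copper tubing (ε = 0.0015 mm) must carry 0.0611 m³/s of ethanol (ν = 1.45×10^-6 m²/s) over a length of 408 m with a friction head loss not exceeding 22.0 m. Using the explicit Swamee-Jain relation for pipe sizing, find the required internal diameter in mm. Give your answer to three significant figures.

Swamee-Jain (Type III): D = 0.66·[ε^1.25·(LQ²/(gh_f))^4.75 + ν·Q^9.4·(L/(gh_f))^5.2]^0.04
LQ²/(gh_f) = 0.007058; L/(gh_f) = 1.890
Term 1 = ε^1.25·(…)^4.75 = 3.17×10^-18; Term 2 = ν·Q^9.4·(…)^5.2 = 1.54×10^-16
D = 0.66·(3.17×10^-18 + 1.54×10^-16)^0.04 = 0.1540 m = 154 mm
Check: V = 3.28 m/s, Re = 3.48×10^5, f = 0.01410, h_f = 20.5 m ≈ 22.0 m ✓

D ≈ 154 mm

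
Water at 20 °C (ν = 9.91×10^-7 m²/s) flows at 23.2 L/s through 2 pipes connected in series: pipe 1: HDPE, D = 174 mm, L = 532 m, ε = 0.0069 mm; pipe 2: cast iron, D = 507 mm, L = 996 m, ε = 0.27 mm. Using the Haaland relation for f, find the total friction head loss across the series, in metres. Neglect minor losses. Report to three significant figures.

Pipe 1: V = 0.9757 m/s, Re = 1.71×10^5, ε/D = 3.97×10^-5, f = 0.01621, h_1 = f(L/D)V²/2g = 2.405 m
Pipe 2: V = 0.1149 m/s, Re = 5.88×10^4, ε/D = 5.33×10^-4, f = 0.02177, h_2 = f(L/D)V²/2g = 0.02879 m
Series → Q common, losses add: H = Σh = 2.434 m

H ≈ 2.43 m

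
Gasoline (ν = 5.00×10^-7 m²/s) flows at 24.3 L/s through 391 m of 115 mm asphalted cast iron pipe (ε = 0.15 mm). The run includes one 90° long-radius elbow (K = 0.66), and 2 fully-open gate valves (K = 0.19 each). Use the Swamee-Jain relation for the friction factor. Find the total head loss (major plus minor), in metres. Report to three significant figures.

V = 4Q/(πD²) = 2.339 m/s; V²/2g = 0.2790 m
Re = 5.38×10^5, ε/D = 0.00130 → f = 0.02155 (Swamee-Jain)
Major: h_f = f(L/D)·V²/2g = 0.02155·3400·0.2790 = 20.44 m
Minor: ΣK = 1.04; h_m = ΣK·V²/2g = 0.2901 m
Total H_L = 20.44 + 0.2901 = 20.73 m

H_L ≈ 20.7 m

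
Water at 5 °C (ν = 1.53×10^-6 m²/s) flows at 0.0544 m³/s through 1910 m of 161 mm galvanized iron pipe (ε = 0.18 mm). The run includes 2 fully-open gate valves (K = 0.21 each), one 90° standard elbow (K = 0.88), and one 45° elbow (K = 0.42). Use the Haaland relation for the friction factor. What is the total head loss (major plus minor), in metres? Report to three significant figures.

H_L ≈ 91.5 m

V = 4Q/(πD²) = 2.672 m/s; V²/2g = 0.3639 m
Re = 2.81×10^5, ε/D = 0.00112 → f = 0.02106 (Haaland)
Major: h_f = f(L/D)·V²/2g = 0.02106·11863·0.3639 = 90.91 m
Minor: ΣK = 1.72; h_m = ΣK·V²/2g = 0.6260 m
Total H_L = 90.91 + 0.6260 = 91.54 m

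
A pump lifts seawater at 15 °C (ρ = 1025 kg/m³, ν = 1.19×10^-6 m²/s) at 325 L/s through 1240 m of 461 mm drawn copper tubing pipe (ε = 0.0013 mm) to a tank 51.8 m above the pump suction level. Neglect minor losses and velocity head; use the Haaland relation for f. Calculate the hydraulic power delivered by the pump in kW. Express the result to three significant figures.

V = 4Q/(πD²) = 1.947 m/s; Re = 7.54×10^5; ε/D = 2.82×10^-6; f = 0.01219
h_f = f(L/D)V²/2g = 6.338 m
Total head H = z + h_f = 51.8 + 6.338 = 58.14 m
P_hyd = ρgQH = 1025·9.81·0.325·58.14 = 190.0 kW

P_hyd ≈ 190 kW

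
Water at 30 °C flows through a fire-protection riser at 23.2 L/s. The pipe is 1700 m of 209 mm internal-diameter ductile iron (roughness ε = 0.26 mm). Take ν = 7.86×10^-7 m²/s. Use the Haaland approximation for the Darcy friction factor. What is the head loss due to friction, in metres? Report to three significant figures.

h_f ≈ 4.16 m

V = 4Q/(πD²) = 4·0.0232/(π·0.209²) = 0.6762 m/s
Re = VD/ν = 0.6762·0.209/7.86×10^-7 = 1.80×10^5 → turbulent
ε/D = 0.26/209 = 0.00124
Haaland: f = 0.02195
h_f = f(L/D)V²/(2g) = 0.02195·(1700/0.209)·0.6762²/(2·9.81) = 4.161 m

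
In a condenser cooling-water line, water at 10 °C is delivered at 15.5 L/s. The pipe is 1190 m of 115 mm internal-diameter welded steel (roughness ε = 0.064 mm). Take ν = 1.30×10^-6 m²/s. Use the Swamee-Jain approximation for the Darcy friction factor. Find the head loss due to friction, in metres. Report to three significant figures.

V = 4Q/(πD²) = 4·0.0155/(π·0.115²) = 1.492 m/s
Re = VD/ν = 1.492·0.115/1.30×10^-6 = 1.32×10^5 → turbulent
ε/D = 0.064/115 = 5.57×10^-4
Swamee-Jain: f = 0.02001
h_f = f(L/D)V²/(2g) = 0.02001·(1190/0.115)·1.492²/(2·9.81) = 23.50 m

h_f ≈ 23.5 m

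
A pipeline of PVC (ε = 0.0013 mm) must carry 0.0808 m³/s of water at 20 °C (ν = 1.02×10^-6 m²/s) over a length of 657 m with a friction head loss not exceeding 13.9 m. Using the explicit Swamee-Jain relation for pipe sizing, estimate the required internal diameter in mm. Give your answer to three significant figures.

D ≈ 205 mm

Swamee-Jain (Type III): D = 0.66·[ε^1.25·(LQ²/(gh_f))^4.75 + ν·Q^9.4·(L/(gh_f))^5.2]^0.04
LQ²/(gh_f) = 0.03146; L/(gh_f) = 4.818
Term 1 = ε^1.25·(…)^4.75 = 3.21×10^-15; Term 2 = ν·Q^9.4·(…)^5.2 = 1.95×10^-13
D = 0.66·(3.21×10^-15 + 1.95×10^-13)^0.04 = 0.2048 m = 205 mm
Check: V = 2.45 m/s, Re = 4.92×10^5, f = 0.01323, h_f = 13.0 m ≈ 13.9 m ✓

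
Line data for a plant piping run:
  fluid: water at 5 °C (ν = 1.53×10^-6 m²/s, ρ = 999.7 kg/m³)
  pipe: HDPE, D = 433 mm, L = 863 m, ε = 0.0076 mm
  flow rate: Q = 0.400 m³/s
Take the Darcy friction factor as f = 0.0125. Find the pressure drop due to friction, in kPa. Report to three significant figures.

V = 4Q/(πD²) = 4·0.400/(π·0.433²) = 2.716 m/s
h_f = f(L/D)V²/(2g) = 0.01250·(863/0.433)·2.716²/(2·9.81) = 9.370 m
Δp = ρg·h_f = 999.7·9.81·9.370 = 91.89 kPa

Δp ≈ 91.9 kPa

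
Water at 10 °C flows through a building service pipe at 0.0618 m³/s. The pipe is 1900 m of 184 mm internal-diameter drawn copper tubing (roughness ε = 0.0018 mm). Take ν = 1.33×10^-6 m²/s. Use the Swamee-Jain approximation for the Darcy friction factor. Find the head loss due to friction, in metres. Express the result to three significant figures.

h_f ≈ 40.7 m

V = 4Q/(πD²) = 4·0.0618/(π·0.184²) = 2.324 m/s
Re = VD/ν = 2.324·0.184/1.33×10^-6 = 3.22×10^5 → turbulent
ε/D = 0.0018/184 = 9.78×10^-6
Swamee-Jain: f = 0.01431
h_f = f(L/D)V²/(2g) = 0.01431·(1900/0.184)·2.324²/(2·9.81) = 40.68 m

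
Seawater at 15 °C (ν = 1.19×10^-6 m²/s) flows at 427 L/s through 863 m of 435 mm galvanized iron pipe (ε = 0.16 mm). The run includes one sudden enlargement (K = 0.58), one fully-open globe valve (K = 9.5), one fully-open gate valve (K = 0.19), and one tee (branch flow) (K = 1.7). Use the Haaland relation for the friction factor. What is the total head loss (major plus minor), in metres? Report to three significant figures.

V = 4Q/(πD²) = 2.873 m/s; V²/2g = 0.4207 m
Re = 1.05×10^6, ε/D = 3.68×10^-4 → f = 0.01616 (Haaland)
Major: h_f = f(L/D)·V²/2g = 0.01616·1984·0.4207 = 13.49 m
Minor: ΣK = 12.0; h_m = ΣK·V²/2g = 5.036 m
Total H_L = 13.49 + 5.036 = 18.53 m

H_L ≈ 18.5 m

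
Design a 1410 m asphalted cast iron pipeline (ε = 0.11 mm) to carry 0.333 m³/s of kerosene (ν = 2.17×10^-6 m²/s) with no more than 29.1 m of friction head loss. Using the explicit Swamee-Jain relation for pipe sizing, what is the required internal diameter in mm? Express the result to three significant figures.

Swamee-Jain (Type III): D = 0.66·[ε^1.25·(LQ²/(gh_f))^4.75 + ν·Q^9.4·(L/(gh_f))^5.2]^0.04
LQ²/(gh_f) = 0.5477; L/(gh_f) = 4.939
Term 1 = ε^1.25·(…)^4.75 = 6.45×10^-7; Term 2 = ν·Q^9.4·(…)^5.2 = 2.85×10^-7
D = 0.66·(6.45×10^-7 + 2.85×10^-7)^0.04 = 0.3787 m = 379 mm
Check: V = 2.96 m/s, Re = 5.16×10^5, f = 0.01626, h_f = 27.0 m ≈ 29.1 m ✓

D ≈ 379 mm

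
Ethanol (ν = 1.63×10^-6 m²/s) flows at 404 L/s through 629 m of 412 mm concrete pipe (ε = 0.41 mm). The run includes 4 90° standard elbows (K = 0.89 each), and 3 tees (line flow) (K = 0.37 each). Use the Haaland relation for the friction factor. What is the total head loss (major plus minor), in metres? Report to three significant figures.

V = 4Q/(πD²) = 3.030 m/s; V²/2g = 0.4681 m
Re = 7.66×10^5, ε/D = 9.95×10^-4 → f = 0.02000 (Haaland)
Major: h_f = f(L/D)·V²/2g = 0.02000·1527·0.4681 = 14.29 m
Minor: ΣK = 4.67; h_m = ΣK·V²/2g = 2.186 m
Total H_L = 14.29 + 2.186 = 16.48 m

H_L ≈ 16.5 m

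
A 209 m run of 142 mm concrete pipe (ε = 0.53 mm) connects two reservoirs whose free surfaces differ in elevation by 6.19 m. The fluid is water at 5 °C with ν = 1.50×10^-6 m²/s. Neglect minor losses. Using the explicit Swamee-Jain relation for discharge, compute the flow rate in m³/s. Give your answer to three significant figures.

Swamee-Jain (Type II): Q = -0.965·√(gD⁵h_f/L)·ln[ε/(3.7D) + √(3.17ν²L/(gD³h_f))]
√(gD⁵h_f/L) = √(9.81·0.142⁵·6.19/209) = 0.004096
ε/(3.7D) = 0.00101; √(3.17ν²L/(gD³h_f)) = 9.26×10^-5
Q = -0.965·0.004096·ln(0.001101) = 0.02692 m³/s
Check: V = 1.70 m/s, Re = 1.61×10^5, f = 0.02877, h_f = 6.24 m ≈ 6.19 m ✓

Q ≈ 0.0269 m³/s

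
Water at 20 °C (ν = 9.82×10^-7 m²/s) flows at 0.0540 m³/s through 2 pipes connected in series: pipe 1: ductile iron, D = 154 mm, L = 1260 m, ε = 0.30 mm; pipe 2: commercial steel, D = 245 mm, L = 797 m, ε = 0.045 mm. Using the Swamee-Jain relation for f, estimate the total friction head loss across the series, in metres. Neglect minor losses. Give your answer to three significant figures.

H ≈ 86.9 m

Pipe 1: V = 2.899 m/s, Re = 4.55×10^5, ε/D = 0.00195, f = 0.02379, h_1 = f(L/D)V²/2g = 83.37 m
Pipe 2: V = 1.145 m/s, Re = 2.86×10^5, ε/D = 1.84×10^-4, f = 0.01627, h_2 = f(L/D)V²/2g = 3.539 m
Series → Q common, losses add: H = Σh = 86.91 m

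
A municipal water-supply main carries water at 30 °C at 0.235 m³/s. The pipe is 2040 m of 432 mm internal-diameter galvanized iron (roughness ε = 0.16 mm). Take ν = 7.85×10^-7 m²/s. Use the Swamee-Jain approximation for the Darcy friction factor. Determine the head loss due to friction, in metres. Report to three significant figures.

V = 4Q/(πD²) = 4·0.235/(π·0.432²) = 1.603 m/s
Re = VD/ν = 1.603·0.432/7.85×10^-7 = 8.82×10^5 → turbulent
ε/D = 0.16/432 = 3.70×10^-4
Swamee-Jain: f = 0.01643
h_f = f(L/D)V²/(2g) = 0.01643·(2040/0.432)·1.603²/(2·9.81) = 10.17 m

h_f ≈ 10.2 m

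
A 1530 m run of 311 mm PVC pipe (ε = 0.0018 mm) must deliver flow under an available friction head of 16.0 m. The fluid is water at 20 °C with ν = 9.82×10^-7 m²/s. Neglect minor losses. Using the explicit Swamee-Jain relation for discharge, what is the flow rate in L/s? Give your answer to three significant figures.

Q ≈ 172 L/s

Swamee-Jain (Type II): Q = -0.965·√(gD⁵h_f/L)·ln[ε/(3.7D) + √(3.17ν²L/(gD³h_f))]
√(gD⁵h_f/L) = √(9.81·0.311⁵·16.0/1530) = 0.01728
ε/(3.7D) = 1.56×10^-6; √(3.17ν²L/(gD³h_f)) = 3.15×10^-5
Q = -0.965·0.01728·ln(3.304×10^-5) = 0.1720 m³/s
Check: V = 2.26 m/s, Re = 7.17×10^5, f = 0.01240, h_f = 15.9 m ≈ 16.0 m ✓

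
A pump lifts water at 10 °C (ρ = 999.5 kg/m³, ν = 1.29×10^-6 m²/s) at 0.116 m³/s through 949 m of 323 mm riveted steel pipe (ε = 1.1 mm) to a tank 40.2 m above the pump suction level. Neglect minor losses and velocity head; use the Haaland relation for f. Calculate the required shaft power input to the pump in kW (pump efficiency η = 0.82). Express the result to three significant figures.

V = 4Q/(πD²) = 1.416 m/s; Re = 3.54×10^5; ε/D = 0.00341; f = 0.02749
h_f = f(L/D)V²/2g = 8.251 m
Total head H = z + h_f = 40.2 + 8.251 = 48.45 m
P_hyd = ρgQH = 999.5·9.81·0.116·48.45 = 55.11 kW
P_shaft = P_hyd/η = 55.11/0.82 = 67.20 kW

P_shaft ≈ 67.2 kW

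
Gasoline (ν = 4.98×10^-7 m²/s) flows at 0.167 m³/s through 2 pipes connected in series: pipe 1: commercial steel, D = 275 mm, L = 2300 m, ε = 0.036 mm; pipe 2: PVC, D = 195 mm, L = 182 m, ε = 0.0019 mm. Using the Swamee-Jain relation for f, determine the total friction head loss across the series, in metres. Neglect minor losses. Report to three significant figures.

H ≈ 61.4 m

Pipe 1: V = 2.812 m/s, Re = 1.55×10^6, ε/D = 1.31×10^-4, f = 0.01356, h_1 = f(L/D)V²/2g = 45.68 m
Pipe 2: V = 5.592 m/s, Re = 2.19×10^6, ε/D = 9.74×10^-6, f = 0.01060, h_2 = f(L/D)V²/2g = 15.77 m
Series → Q common, losses add: H = Σh = 61.45 m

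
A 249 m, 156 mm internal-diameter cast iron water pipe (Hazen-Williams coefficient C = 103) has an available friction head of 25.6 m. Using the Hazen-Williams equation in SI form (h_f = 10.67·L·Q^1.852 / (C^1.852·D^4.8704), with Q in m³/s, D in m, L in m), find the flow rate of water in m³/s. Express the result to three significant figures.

Rearranging: Q = [h_f·C^1.852·D^4.8704 / (10.67·L)]^(1/1.852)
Q = [25.6·103^1.852·0.156^4.8704 / (10.67·249)]^0.540 = 0.06343 m³/s

Q ≈ 0.0634 m³/s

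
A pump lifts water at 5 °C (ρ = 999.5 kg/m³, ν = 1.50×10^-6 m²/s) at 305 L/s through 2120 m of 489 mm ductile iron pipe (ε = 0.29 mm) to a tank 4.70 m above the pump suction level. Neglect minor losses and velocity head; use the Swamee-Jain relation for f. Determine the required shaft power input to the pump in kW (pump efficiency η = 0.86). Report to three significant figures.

P_shaft ≈ 53.4 kW

V = 4Q/(πD²) = 1.624 m/s; Re = 5.29×10^5; ε/D = 5.93×10^-4; f = 0.01829
h_f = f(L/D)V²/2g = 10.66 m
Total head H = z + h_f = 4.70 + 10.66 = 15.36 m
P_hyd = ρgQH = 999.5·9.81·0.305·15.36 = 45.93 kW
P_shaft = P_hyd/η = 45.93/0.86 = 53.41 kW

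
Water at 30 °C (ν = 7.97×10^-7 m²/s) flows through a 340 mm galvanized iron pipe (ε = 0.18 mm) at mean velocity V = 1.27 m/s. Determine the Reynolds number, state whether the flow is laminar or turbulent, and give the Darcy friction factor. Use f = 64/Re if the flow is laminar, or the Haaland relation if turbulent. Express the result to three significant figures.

Re = VD/ν = 1.270·0.340/7.97×10^-7 = 5.42×10^5
Re > 4000 → turbulent; ε/D = 5.29×10^-4
Haaland: f = 0.01770

Re ≈ 5.42×10^5; turbulent; f ≈ 0.0177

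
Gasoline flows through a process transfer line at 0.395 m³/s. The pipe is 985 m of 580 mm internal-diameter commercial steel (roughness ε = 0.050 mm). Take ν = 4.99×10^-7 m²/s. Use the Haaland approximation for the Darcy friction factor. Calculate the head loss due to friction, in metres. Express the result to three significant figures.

V = 4Q/(πD²) = 4·0.395/(π·0.580²) = 1.495 m/s
Re = VD/ν = 1.495·0.580/4.99×10^-7 = 1.74×10^6 → turbulent
ε/D = 0.050/580 = 8.62×10^-5
Haaland: f = 0.01259
h_f = f(L/D)V²/(2g) = 0.01259·(985/0.580)·1.495²/(2·9.81) = 2.435 m

h_f ≈ 2.44 m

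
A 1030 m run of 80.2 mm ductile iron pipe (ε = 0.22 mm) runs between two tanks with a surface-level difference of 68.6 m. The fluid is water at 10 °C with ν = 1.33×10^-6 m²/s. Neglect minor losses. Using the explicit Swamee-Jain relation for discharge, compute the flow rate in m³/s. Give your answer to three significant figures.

Q ≈ 0.0100 m³/s

Swamee-Jain (Type II): Q = -0.965·√(gD⁵h_f/L)·ln[ε/(3.7D) + √(3.17ν²L/(gD³h_f))]
√(gD⁵h_f/L) = √(9.81·0.0802⁵·68.6/1030) = 0.001472
ε/(3.7D) = 7.41×10^-4; √(3.17ν²L/(gD³h_f)) = 1.29×10^-4
Q = -0.965·0.001472·ln(8.704×10^-4) = 0.01001 m³/s
Check: V = 1.98 m/s, Re = 1.20×10^5, f = 0.02692, h_f = 69.2 m ≈ 68.6 m ✓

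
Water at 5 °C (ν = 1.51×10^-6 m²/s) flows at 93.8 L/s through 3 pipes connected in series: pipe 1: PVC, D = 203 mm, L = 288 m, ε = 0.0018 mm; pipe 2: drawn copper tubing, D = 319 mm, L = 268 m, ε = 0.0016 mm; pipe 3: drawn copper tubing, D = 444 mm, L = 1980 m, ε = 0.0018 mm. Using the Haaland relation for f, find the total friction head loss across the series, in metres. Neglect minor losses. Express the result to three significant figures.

Pipe 1: V = 2.898 m/s, Re = 3.90×10^5, ε/D = 8.87×10^-6, f = 0.01375, h_1 = f(L/D)V²/2g = 8.351 m
Pipe 2: V = 1.174 m/s, Re = 2.48×10^5, ε/D = 5.02×10^-6, f = 0.01490, h_2 = f(L/D)V²/2g = 0.8790 m
Pipe 3: V = 0.6058 m/s, Re = 1.78×10^5, ε/D = 4.05×10^-6, f = 0.01588, h_3 = f(L/D)V²/2g = 1.324 m
Series → Q common, losses add: H = Σh = 10.55 m

H ≈ 10.6 m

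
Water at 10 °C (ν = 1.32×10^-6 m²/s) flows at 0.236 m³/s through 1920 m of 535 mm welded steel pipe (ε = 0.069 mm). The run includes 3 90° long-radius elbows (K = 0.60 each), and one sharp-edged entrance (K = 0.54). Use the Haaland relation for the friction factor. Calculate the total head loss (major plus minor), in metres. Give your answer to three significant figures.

V = 4Q/(πD²) = 1.050 m/s; V²/2g = 0.05617 m
Re = 4.25×10^5, ε/D = 1.29×10^-4 → f = 0.01484 (Haaland)
Major: h_f = f(L/D)·V²/2g = 0.01484·3589·0.05617 = 2.991 m
Minor: ΣK = 2.34; h_m = ΣK·V²/2g = 0.1314 m
Total H_L = 2.991 + 0.1314 = 3.123 m

H_L ≈ 3.12 m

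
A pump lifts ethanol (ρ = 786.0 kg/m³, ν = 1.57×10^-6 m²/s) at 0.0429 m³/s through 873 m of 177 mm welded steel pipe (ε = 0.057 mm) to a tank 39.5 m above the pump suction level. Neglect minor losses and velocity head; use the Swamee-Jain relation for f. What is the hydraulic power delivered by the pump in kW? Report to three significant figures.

P_hyd ≈ 17.6 kW

V = 4Q/(πD²) = 1.743 m/s; Re = 1.97×10^5; ε/D = 3.22×10^-4; f = 0.01796
h_f = f(L/D)V²/2g = 13.72 m
Total head H = z + h_f = 39.5 + 13.72 = 53.22 m
P_hyd = ρgQH = 786.0·9.81·0.0429·53.22 = 17.61 kW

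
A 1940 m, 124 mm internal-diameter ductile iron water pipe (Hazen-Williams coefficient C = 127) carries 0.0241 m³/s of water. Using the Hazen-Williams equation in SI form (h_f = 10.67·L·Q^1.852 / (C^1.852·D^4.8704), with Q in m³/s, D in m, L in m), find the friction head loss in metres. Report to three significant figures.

h_f = 10.67·1940·0.0241^1.852 / (127^1.852·0.124^4.8704) = 68.96 m

h_f ≈ 69.0 m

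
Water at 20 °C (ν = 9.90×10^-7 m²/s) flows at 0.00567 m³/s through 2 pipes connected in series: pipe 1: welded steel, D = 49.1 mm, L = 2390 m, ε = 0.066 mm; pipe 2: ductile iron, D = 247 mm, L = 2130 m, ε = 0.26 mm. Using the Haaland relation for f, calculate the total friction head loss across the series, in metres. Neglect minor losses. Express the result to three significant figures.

Pipe 1: V = 2.995 m/s, Re = 1.49×10^5, ε/D = 0.00134, f = 0.02252, h_1 = f(L/D)V²/2g = 500.9 m
Pipe 2: V = 0.1183 m/s, Re = 2.95×10^4, ε/D = 0.00105, f = 0.02583, h_2 = f(L/D)V²/2g = 0.1590 m
Series → Q common, losses add: H = Σh = 501.1 m

H ≈ 501 m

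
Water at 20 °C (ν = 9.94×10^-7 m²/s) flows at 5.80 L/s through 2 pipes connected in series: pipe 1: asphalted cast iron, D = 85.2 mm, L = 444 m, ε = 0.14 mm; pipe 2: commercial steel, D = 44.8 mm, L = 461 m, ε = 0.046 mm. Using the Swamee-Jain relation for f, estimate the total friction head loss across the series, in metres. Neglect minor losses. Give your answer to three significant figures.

Pipe 1: V = 1.017 m/s, Re = 8.72×10^4, ε/D = 0.00164, f = 0.02461, h_1 = f(L/D)V²/2g = 6.764 m
Pipe 2: V = 3.679 m/s, Re = 1.66×10^5, ε/D = 0.00103, f = 0.02155, h_2 = f(L/D)V²/2g = 153.0 m
Series → Q common, losses add: H = Σh = 159.8 m

H ≈ 160 m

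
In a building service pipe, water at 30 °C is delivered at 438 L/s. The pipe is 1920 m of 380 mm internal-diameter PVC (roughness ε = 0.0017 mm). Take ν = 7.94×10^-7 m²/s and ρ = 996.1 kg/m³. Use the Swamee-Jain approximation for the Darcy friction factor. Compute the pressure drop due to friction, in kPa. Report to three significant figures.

V = 4Q/(πD²) = 4·0.438/(π·0.380²) = 3.862 m/s
Re = VD/ν = 3.862·0.380/7.94×10^-7 = 1.85×10^6 → turbulent
ε/D = 0.0017/380 = 4.47×10^-6
Swamee-Jain: f = 0.01066
h_f = f(L/D)V²/(2g) = 0.01066·(1920/0.380)·3.862²/(2·9.81) = 40.94 m
Δp = ρg·h_f = 996.1·9.81·40.94 = 400.1 kPa

Δp ≈ 400 kPa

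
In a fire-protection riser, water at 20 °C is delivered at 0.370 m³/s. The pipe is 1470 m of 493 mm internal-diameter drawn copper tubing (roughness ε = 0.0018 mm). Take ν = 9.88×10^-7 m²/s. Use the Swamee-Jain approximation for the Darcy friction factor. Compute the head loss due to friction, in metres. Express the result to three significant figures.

V = 4Q/(πD²) = 4·0.370/(π·0.493²) = 1.938 m/s
Re = VD/ν = 1.938·0.493/9.88×10^-7 = 9.67×10^5 → turbulent
ε/D = 0.0018/493 = 3.65×10^-6
Swamee-Jain: f = 0.01176
h_f = f(L/D)V²/(2g) = 0.01176·(1470/0.493)·1.938²/(2·9.81) = 6.716 m

h_f ≈ 6.72 m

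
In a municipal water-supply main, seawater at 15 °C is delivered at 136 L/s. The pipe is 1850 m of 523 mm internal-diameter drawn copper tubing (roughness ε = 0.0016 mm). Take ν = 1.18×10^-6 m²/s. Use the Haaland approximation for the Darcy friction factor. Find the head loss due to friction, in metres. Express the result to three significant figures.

V = 4Q/(πD²) = 4·0.136/(π·0.523²) = 0.6331 m/s
Re = VD/ν = 0.6331·0.523/1.18×10^-6 = 2.81×10^5 → turbulent
ε/D = 0.0016/523 = 3.06×10^-6
Haaland: f = 0.01455
h_f = f(L/D)V²/(2g) = 0.01455·(1850/0.523)·0.6331²/(2·9.81) = 1.051 m

h_f ≈ 1.05 m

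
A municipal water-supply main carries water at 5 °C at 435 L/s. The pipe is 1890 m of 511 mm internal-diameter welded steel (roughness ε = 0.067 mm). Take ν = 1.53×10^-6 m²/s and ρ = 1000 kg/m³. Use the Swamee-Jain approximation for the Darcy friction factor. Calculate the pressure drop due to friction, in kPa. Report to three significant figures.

V = 4Q/(πD²) = 4·0.435/(π·0.511²) = 2.121 m/s
Re = VD/ν = 2.121·0.511/1.53×10^-6 = 7.08×10^5 → turbulent
ε/D = 0.067/511 = 1.31×10^-4
Swamee-Jain: f = 0.01433
h_f = f(L/D)V²/(2g) = 0.01433·(1890/0.511)·2.121²/(2·9.81) = 12.16 m
Δp = ρg·h_f = 1000·9.81·12.16 = 119.2 kPa

Δp ≈ 119 kPa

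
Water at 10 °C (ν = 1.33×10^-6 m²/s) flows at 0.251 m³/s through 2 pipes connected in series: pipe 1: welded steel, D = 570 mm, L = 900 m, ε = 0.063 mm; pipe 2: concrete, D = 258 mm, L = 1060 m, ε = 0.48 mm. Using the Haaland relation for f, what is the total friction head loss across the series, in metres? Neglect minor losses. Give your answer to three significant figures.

Pipe 1: V = 0.9836 m/s, Re = 4.22×10^5, ε/D = 1.11×10^-4, f = 0.01467, h_1 = f(L/D)V²/2g = 1.142 m
Pipe 2: V = 4.801 m/s, Re = 9.31×10^5, ε/D = 0.00186, f = 0.02321, h_2 = f(L/D)V²/2g = 112.0 m
Series → Q common, losses add: H = Σh = 113.2 m

H ≈ 113 m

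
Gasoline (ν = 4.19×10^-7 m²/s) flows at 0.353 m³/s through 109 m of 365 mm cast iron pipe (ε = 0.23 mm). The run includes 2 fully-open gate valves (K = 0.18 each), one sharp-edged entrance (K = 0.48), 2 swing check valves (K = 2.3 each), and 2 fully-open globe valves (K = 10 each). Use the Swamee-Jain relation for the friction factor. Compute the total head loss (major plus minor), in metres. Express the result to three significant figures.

H_L ≈ 17.8 m

V = 4Q/(πD²) = 3.374 m/s; V²/2g = 0.5801 m
Re = 2.94×10^6, ε/D = 6.30×10^-4 → f = 0.01780 (Swamee-Jain)
Major: h_f = f(L/D)·V²/2g = 0.01780·298.6·0.5801 = 3.084 m
Minor: ΣK = 25.4; h_m = ΣK·V²/2g = 14.76 m
Total H_L = 3.084 + 14.76 = 17.84 m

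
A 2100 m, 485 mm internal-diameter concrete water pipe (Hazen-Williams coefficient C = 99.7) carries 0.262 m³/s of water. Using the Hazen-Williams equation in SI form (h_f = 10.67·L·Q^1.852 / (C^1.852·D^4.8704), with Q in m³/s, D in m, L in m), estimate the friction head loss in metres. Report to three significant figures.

h_f ≈ 12.6 m

h_f = 10.67·2100·0.262^1.852 / (99.7^1.852·0.485^4.8704) = 12.65 m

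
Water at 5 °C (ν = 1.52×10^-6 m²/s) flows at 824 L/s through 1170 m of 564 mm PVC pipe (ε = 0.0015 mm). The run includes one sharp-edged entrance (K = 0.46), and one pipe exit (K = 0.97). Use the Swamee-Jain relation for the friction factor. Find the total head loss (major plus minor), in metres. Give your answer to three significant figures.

V = 4Q/(πD²) = 3.298 m/s; V²/2g = 0.5544 m
Re = 1.22×10^6, ε/D = 2.66×10^-6 → f = 0.01130 (Swamee-Jain)
Major: h_f = f(L/D)·V²/2g = 0.01130·2074·0.5544 = 13.00 m
Minor: ΣK = 1.43; h_m = ΣK·V²/2g = 0.7929 m
Total H_L = 13.00 + 0.7929 = 13.79 m

H_L ≈ 13.8 m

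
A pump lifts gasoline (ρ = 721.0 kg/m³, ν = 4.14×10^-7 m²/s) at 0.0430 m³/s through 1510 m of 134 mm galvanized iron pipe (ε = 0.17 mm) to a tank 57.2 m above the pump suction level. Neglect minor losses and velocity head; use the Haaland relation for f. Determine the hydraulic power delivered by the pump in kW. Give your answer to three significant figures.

P_hyd ≈ 51.7 kW

V = 4Q/(πD²) = 3.049 m/s; Re = 9.87×10^5; ε/D = 0.00127; f = 0.02109
h_f = f(L/D)V²/2g = 112.6 m
Total head H = z + h_f = 57.2 + 112.6 = 169.8 m
P_hyd = ρgQH = 721.0·9.81·0.0430·169.8 = 51.65 kW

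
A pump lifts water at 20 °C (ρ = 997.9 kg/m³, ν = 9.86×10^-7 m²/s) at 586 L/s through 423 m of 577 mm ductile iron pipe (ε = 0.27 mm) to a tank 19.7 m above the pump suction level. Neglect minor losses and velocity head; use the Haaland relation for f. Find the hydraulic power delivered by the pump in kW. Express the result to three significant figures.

P_hyd ≈ 131 kW

V = 4Q/(πD²) = 2.241 m/s; Re = 1.31×10^6; ε/D = 4.68×10^-4; f = 0.01684
h_f = f(L/D)V²/2g = 3.161 m
Total head H = z + h_f = 19.7 + 3.161 = 22.86 m
P_hyd = ρgQH = 997.9·9.81·0.586·22.86 = 131.1 kW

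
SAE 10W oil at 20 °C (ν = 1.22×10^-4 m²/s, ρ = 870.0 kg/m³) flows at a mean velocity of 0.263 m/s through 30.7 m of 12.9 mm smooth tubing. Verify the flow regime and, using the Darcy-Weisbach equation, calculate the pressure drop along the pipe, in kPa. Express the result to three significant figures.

Re = VD/ν = 0.263·0.01290/1.22×10^-4 = 27.8 → laminar (Re < 2300)
f = 64/Re = 2.301
h_f = f(L/D)V²/(2g) = 2.301·(30.7/0.01290)·0.263²/(2·9.81) = 19.31 m
Δp = ρg·h_f = 870.0·9.81·19.31 = 164.8 kPa

Δp ≈ 165 kPa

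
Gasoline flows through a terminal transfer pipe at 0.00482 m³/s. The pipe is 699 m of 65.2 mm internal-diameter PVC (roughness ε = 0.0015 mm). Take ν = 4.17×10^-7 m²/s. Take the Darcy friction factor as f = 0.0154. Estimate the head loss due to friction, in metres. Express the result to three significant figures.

V = 4Q/(πD²) = 4·0.00482/(π·0.0652²) = 1.444 m/s
h_f = f(L/D)V²/(2g) = 0.01540·(699/0.0652)·1.444²/(2·9.81) = 17.54 m

h_f ≈ 17.5 m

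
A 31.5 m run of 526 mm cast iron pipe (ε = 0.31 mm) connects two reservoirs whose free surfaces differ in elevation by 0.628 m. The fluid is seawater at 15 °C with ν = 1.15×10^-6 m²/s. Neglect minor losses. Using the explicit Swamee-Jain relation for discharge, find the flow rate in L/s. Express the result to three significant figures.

Q ≈ 743 L/s

Swamee-Jain (Type II): Q = -0.965·√(gD⁵h_f/L)·ln[ε/(3.7D) + √(3.17ν²L/(gD³h_f))]
√(gD⁵h_f/L) = √(9.81·0.526⁵·0.628/31.5) = 0.08874
ε/(3.7D) = 1.59×10^-4; √(3.17ν²L/(gD³h_f)) = 1.21×10^-5
Q = -0.965·0.08874·ln(1.714×10^-4) = 0.7426 m³/s
Check: V = 3.42 m/s, Re = 1.56×10^6, f = 0.01770, h_f = 0.631 m ≈ 0.628 m ✓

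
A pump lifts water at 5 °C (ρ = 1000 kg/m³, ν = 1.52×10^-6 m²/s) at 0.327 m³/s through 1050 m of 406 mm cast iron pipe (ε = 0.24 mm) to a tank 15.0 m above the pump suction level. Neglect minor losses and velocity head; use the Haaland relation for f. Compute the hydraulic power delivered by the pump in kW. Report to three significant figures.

V = 4Q/(πD²) = 2.526 m/s; Re = 6.75×10^5; ε/D = 5.91×10^-4; f = 0.01795
h_f = f(L/D)V²/2g = 15.09 m
Total head H = z + h_f = 15.0 + 15.09 = 30.09 m
P_hyd = ρgQH = 1000·9.81·0.327·30.09 = 96.54 kW

P_hyd ≈ 96.5 kW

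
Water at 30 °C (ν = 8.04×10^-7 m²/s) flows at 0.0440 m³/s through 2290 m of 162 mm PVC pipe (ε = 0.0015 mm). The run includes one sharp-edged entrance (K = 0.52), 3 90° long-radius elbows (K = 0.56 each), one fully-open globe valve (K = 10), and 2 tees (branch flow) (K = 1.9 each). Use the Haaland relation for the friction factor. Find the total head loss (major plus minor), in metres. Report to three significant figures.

V = 4Q/(πD²) = 2.135 m/s; V²/2g = 0.2323 m
Re = 4.30×10^5, ε/D = 9.26×10^-6 → f = 0.01352 (Haaland)
Major: h_f = f(L/D)·V²/2g = 0.01352·14136·0.2323 = 44.37 m
Minor: ΣK = 16.0; h_m = ΣK·V²/2g = 3.716 m
Total H_L = 44.37 + 3.716 = 48.09 m

H_L ≈ 48.1 m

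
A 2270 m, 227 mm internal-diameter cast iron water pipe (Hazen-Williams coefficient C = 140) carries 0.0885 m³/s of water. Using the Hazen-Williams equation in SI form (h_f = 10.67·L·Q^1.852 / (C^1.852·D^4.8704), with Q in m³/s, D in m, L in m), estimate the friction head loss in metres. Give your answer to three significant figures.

h_f ≈ 39.4 m

h_f = 10.67·2270·0.0885^1.852 / (140^1.852·0.227^4.8704) = 39.42 m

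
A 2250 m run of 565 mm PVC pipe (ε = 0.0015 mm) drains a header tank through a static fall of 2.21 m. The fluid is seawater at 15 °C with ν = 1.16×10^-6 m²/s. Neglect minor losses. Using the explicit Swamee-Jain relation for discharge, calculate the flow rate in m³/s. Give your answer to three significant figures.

Swamee-Jain (Type II): Q = -0.965·√(gD⁵h_f/L)·ln[ε/(3.7D) + √(3.17ν²L/(gD³h_f))]
√(gD⁵h_f/L) = √(9.81·0.565⁵·2.21/2250) = 0.02355
ε/(3.7D) = 7.18×10^-7; √(3.17ν²L/(gD³h_f)) = 4.95×10^-5
Q = -0.965·0.02355·ln(5.026×10^-5) = 0.2250 m³/s
Check: V = 0.897 m/s, Re = 4.37×10^5, f = 0.01345, h_f = 2.20 m ≈ 2.21 m ✓

Q ≈ 0.225 m³/s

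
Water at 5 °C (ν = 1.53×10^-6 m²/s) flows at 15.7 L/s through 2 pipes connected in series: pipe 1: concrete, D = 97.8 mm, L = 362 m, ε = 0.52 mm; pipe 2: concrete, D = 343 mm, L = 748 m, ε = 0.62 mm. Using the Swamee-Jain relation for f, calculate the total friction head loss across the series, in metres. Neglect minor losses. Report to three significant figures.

Pipe 1: V = 2.090 m/s, Re = 1.34×10^5, ε/D = 0.00532, f = 0.03184, h_1 = f(L/D)V²/2g = 26.23 m
Pipe 2: V = 0.1699 m/s, Re = 3.81×10^4, ε/D = 0.00181, f = 0.02713, h_2 = f(L/D)V²/2g = 0.08705 m
Series → Q common, losses add: H = Σh = 26.32 m

H ≈ 26.3 m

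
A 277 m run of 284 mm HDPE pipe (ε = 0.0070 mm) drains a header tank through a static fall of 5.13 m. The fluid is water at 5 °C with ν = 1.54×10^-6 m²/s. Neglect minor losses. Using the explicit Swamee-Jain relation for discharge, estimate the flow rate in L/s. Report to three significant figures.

Q ≈ 175 L/s

Swamee-Jain (Type II): Q = -0.965·√(gD⁵h_f/L)·ln[ε/(3.7D) + √(3.17ν²L/(gD³h_f))]
√(gD⁵h_f/L) = √(9.81·0.284⁵·5.13/277) = 0.01832
ε/(3.7D) = 6.66×10^-6; √(3.17ν²L/(gD³h_f)) = 4.25×10^-5
Q = -0.965·0.01832·ln(4.916×10^-5) = 0.1754 m³/s
Check: V = 2.77 m/s, Re = 5.11×10^5, f = 0.01343, h_f = 5.12 m ≈ 5.13 m ✓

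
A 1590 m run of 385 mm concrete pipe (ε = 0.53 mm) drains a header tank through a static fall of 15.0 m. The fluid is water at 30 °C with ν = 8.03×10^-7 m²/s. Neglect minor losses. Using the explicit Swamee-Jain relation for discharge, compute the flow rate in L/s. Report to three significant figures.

Swamee-Jain (Type II): Q = -0.965·√(gD⁵h_f/L)·ln[ε/(3.7D) + √(3.17ν²L/(gD³h_f))]
√(gD⁵h_f/L) = √(9.81·0.385⁵·15.0/1590) = 0.02798
ε/(3.7D) = 3.72×10^-4; √(3.17ν²L/(gD³h_f)) = 1.97×10^-5
Q = -0.965·0.02798·ln(3.917×10^-4) = 0.2118 m³/s
Check: V = 1.82 m/s, Re = 8.72×10^5, f = 0.02162, h_f = 15.1 m ≈ 15.0 m ✓

Q ≈ 212 L/s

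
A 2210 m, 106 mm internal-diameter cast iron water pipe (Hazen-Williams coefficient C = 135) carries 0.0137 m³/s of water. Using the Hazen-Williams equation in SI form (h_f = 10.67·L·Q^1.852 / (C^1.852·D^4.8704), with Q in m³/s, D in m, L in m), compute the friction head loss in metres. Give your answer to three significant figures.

h_f ≈ 52.9 m

h_f = 10.67·2210·0.0137^1.852 / (135^1.852·0.106^4.8704) = 52.91 m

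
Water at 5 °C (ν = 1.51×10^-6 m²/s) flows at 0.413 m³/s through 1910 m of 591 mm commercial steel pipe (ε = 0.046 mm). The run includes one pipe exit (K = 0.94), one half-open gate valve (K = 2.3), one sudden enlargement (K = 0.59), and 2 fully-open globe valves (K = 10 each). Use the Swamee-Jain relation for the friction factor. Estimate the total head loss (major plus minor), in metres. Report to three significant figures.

H_L ≈ 7.95 m

V = 4Q/(πD²) = 1.506 m/s; V²/2g = 0.1155 m
Re = 5.89×10^5, ε/D = 7.78×10^-5 → f = 0.01392 (Swamee-Jain)
Major: h_f = f(L/D)·V²/2g = 0.01392·3232·0.1155 = 5.197 m
Minor: ΣK = 23.8; h_m = ΣK·V²/2g = 2.753 m
Total H_L = 5.197 + 2.753 = 7.950 m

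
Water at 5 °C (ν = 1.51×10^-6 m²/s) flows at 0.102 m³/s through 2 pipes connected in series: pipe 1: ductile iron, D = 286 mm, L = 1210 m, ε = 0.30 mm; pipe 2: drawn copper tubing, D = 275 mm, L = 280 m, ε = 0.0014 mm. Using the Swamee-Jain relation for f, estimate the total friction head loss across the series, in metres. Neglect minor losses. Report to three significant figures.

Pipe 1: V = 1.588 m/s, Re = 3.01×10^5, ε/D = 0.00105, f = 0.02095, h_1 = f(L/D)V²/2g = 11.39 m
Pipe 2: V = 1.717 m/s, Re = 3.13×10^5, ε/D = 5.09×10^-6, f = 0.01432, h_2 = f(L/D)V²/2g = 2.192 m
Series → Q common, losses add: H = Σh = 13.58 m

H ≈ 13.6 m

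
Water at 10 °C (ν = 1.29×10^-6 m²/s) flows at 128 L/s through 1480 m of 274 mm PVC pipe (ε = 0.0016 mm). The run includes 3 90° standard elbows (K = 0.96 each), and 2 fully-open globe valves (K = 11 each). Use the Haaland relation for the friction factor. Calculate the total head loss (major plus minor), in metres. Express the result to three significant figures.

H_L ≈ 23.2 m

V = 4Q/(πD²) = 2.171 m/s; V²/2g = 0.2402 m
Re = 4.61×10^5, ε/D = 5.84×10^-6 → f = 0.01332 (Haaland)
Major: h_f = f(L/D)·V²/2g = 0.01332·5401·0.2402 = 17.27 m
Minor: ΣK = 24.9; h_m = ΣK·V²/2g = 5.976 m
Total H_L = 17.27 + 5.976 = 23.25 m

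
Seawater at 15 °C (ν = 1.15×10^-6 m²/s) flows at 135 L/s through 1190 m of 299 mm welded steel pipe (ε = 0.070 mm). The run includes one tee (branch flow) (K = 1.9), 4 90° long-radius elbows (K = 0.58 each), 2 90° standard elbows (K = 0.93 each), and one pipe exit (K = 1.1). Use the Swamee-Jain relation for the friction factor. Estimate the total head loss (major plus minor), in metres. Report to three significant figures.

V = 4Q/(πD²) = 1.923 m/s; V²/2g = 0.1884 m
Re = 5.00×10^5, ε/D = 2.34×10^-4 → f = 0.01582 (Swamee-Jain)
Major: h_f = f(L/D)·V²/2g = 0.01582·3980·0.1884 = 11.86 m
Minor: ΣK = 7.18; h_m = ΣK·V²/2g = 1.353 m
Total H_L = 11.86 + 1.353 = 13.22 m

H_L ≈ 13.2 m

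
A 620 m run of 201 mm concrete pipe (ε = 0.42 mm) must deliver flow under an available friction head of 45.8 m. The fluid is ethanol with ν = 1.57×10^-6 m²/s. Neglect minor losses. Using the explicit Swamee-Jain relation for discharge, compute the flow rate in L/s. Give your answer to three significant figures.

Q ≈ 110 L/s

Swamee-Jain (Type II): Q = -0.965·√(gD⁵h_f/L)·ln[ε/(3.7D) + √(3.17ν²L/(gD³h_f))]
√(gD⁵h_f/L) = √(9.81·0.201⁵·45.8/620) = 0.01542
ε/(3.7D) = 5.65×10^-4; √(3.17ν²L/(gD³h_f)) = 3.64×10^-5
Q = -0.965·0.01542·ln(6.012×10^-4) = 0.1104 m³/s
Check: V = 3.48 m/s, Re = 4.45×10^5, f = 0.02421, h_f = 46.0 m ≈ 45.8 m ✓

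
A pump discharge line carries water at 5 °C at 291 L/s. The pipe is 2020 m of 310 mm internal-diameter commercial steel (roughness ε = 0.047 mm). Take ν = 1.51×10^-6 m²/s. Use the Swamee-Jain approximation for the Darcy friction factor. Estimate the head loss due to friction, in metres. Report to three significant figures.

V = 4Q/(πD²) = 4·0.291/(π·0.310²) = 3.855 m/s
Re = VD/ν = 3.855·0.310/1.51×10^-6 = 7.92×10^5 → turbulent
ε/D = 0.047/310 = 1.52×10^-4
Swamee-Jain: f = 0.01445
h_f = f(L/D)V²/(2g) = 0.01445·(2020/0.310)·3.855²/(2·9.81) = 71.32 m

h_f ≈ 71.3 m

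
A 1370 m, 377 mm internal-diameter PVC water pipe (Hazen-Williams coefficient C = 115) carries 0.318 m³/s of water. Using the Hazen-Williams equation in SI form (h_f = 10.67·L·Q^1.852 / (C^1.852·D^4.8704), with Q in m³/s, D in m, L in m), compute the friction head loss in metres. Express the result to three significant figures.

h_f = 10.67·1370·0.318^1.852 / (115^1.852·0.377^4.8704) = 30.93 m

h_f ≈ 30.9 m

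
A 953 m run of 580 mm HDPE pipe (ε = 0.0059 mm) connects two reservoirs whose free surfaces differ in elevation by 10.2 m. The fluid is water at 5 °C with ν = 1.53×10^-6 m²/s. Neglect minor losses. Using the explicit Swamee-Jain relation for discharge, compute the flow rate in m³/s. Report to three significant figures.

Q ≈ 0.860 m³/s

Swamee-Jain (Type II): Q = -0.965·√(gD⁵h_f/L)·ln[ε/(3.7D) + √(3.17ν²L/(gD³h_f))]
√(gD⁵h_f/L) = √(9.81·0.580⁵·10.2/953) = 0.08302
ε/(3.7D) = 2.75×10^-6; √(3.17ν²L/(gD³h_f)) = 1.90×10^-5
Q = -0.965·0.08302·ln(2.178×10^-5) = 0.8599 m³/s
Check: V = 3.25 m/s, Re = 1.23×10^6, f = 0.01149, h_f = 10.2 m ≈ 10.2 m ✓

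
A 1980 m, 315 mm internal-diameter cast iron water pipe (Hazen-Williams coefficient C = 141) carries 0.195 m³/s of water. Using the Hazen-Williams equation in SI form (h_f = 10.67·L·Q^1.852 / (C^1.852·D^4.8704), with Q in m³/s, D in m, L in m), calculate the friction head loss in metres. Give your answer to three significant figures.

h_f = 10.67·1980·0.195^1.852 / (141^1.852·0.315^4.8704) = 29.72 m

h_f ≈ 29.7 m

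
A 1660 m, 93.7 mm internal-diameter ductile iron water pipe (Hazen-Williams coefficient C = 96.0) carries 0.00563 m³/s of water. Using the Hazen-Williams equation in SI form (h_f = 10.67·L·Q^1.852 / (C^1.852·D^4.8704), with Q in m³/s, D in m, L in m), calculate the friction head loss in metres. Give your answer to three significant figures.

h_f ≈ 26.2 m

h_f = 10.67·1660·0.00563^1.852 / (96.0^1.852·0.0937^4.8704) = 26.25 m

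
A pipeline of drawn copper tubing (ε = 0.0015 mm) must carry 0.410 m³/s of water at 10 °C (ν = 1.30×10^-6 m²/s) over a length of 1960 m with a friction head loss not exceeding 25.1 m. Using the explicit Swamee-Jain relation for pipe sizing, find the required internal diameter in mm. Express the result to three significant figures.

D ≈ 423 mm

Swamee-Jain (Type III): D = 0.66·[ε^1.25·(LQ²/(gh_f))^4.75 + ν·Q^9.4·(L/(gh_f))^5.2]^0.04
LQ²/(gh_f) = 1.338; L/(gh_f) = 7.960
Term 1 = ε^1.25·(…)^4.75 = 2.09×10^-7; Term 2 = ν·Q^9.4·(…)^5.2 = 1.44×10^-5
D = 0.66·(2.09×10^-7 + 1.44×10^-5)^0.04 = 0.4228 m = 423 mm
Check: V = 2.92 m/s, Re = 9.50×10^5, f = 0.01179, h_f = 23.8 m ≈ 25.1 m ✓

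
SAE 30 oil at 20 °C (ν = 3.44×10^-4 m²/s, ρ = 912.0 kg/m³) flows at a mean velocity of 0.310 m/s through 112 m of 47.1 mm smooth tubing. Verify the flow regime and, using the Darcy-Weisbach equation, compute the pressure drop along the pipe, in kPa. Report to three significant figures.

Re = VD/ν = 0.310·0.04710/3.44×10^-4 = 42.4 → laminar (Re < 2300)
f = 64/Re = 1.508
h_f = f(L/D)V²/(2g) = 1.508·(112/0.04710)·0.310²/(2·9.81) = 17.56 m
Δp = ρg·h_f = 912.0·9.81·17.56 = 157.1 kPa

Δp ≈ 157 kPa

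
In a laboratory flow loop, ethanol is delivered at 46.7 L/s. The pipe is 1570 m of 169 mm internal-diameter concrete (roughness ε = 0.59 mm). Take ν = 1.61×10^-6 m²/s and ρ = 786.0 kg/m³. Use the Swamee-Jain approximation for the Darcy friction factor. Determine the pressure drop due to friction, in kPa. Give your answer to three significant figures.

Δp ≈ 444 kPa

V = 4Q/(πD²) = 4·0.0467/(π·0.169²) = 2.082 m/s
Re = VD/ν = 2.082·0.169/1.61×10^-6 = 2.19×10^5 → turbulent
ε/D = 0.59/169 = 0.00349
Swamee-Jain: f = 0.02804
h_f = f(L/D)V²/(2g) = 0.02804·(1570/0.169)·2.082²/(2·9.81) = 57.55 m
Δp = ρg·h_f = 786.0·9.81·57.55 = 443.8 kPa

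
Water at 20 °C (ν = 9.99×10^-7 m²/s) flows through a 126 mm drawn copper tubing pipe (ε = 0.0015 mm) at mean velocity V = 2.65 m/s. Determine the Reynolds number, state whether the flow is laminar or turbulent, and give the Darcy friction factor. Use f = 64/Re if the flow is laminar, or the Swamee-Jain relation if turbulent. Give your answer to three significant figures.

Re ≈ 3.34×10^5; turbulent; f ≈ 0.0142

Re = VD/ν = 2.650·0.126/9.99×10^-7 = 3.34×10^5
Re > 4000 → turbulent; ε/D = 1.19×10^-5
Swamee-Jain: f = 0.01424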